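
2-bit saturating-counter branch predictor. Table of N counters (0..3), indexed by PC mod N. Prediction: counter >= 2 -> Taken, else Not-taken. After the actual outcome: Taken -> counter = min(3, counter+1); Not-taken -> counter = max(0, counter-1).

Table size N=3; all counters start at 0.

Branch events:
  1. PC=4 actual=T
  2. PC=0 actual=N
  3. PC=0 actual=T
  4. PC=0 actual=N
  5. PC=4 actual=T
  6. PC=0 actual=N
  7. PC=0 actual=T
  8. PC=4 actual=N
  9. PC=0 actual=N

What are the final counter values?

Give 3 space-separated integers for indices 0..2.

Ev 1: PC=4 idx=1 pred=N actual=T -> ctr[1]=1
Ev 2: PC=0 idx=0 pred=N actual=N -> ctr[0]=0
Ev 3: PC=0 idx=0 pred=N actual=T -> ctr[0]=1
Ev 4: PC=0 idx=0 pred=N actual=N -> ctr[0]=0
Ev 5: PC=4 idx=1 pred=N actual=T -> ctr[1]=2
Ev 6: PC=0 idx=0 pred=N actual=N -> ctr[0]=0
Ev 7: PC=0 idx=0 pred=N actual=T -> ctr[0]=1
Ev 8: PC=4 idx=1 pred=T actual=N -> ctr[1]=1
Ev 9: PC=0 idx=0 pred=N actual=N -> ctr[0]=0

Answer: 0 1 0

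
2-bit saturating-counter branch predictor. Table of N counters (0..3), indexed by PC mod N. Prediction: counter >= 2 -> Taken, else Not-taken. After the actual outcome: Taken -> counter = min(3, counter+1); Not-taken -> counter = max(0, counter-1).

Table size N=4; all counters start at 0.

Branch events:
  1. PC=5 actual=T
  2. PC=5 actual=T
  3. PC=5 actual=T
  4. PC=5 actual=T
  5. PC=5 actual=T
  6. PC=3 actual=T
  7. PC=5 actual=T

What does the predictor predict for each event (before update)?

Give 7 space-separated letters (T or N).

Answer: N N T T T N T

Derivation:
Ev 1: PC=5 idx=1 pred=N actual=T -> ctr[1]=1
Ev 2: PC=5 idx=1 pred=N actual=T -> ctr[1]=2
Ev 3: PC=5 idx=1 pred=T actual=T -> ctr[1]=3
Ev 4: PC=5 idx=1 pred=T actual=T -> ctr[1]=3
Ev 5: PC=5 idx=1 pred=T actual=T -> ctr[1]=3
Ev 6: PC=3 idx=3 pred=N actual=T -> ctr[3]=1
Ev 7: PC=5 idx=1 pred=T actual=T -> ctr[1]=3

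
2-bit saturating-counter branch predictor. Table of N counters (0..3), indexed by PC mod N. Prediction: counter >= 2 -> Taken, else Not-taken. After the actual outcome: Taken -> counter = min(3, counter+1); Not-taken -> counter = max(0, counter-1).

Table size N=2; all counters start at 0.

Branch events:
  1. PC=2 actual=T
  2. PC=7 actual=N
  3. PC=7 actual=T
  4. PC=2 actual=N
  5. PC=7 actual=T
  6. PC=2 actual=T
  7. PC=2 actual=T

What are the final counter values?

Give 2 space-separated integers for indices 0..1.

Answer: 2 2

Derivation:
Ev 1: PC=2 idx=0 pred=N actual=T -> ctr[0]=1
Ev 2: PC=7 idx=1 pred=N actual=N -> ctr[1]=0
Ev 3: PC=7 idx=1 pred=N actual=T -> ctr[1]=1
Ev 4: PC=2 idx=0 pred=N actual=N -> ctr[0]=0
Ev 5: PC=7 idx=1 pred=N actual=T -> ctr[1]=2
Ev 6: PC=2 idx=0 pred=N actual=T -> ctr[0]=1
Ev 7: PC=2 idx=0 pred=N actual=T -> ctr[0]=2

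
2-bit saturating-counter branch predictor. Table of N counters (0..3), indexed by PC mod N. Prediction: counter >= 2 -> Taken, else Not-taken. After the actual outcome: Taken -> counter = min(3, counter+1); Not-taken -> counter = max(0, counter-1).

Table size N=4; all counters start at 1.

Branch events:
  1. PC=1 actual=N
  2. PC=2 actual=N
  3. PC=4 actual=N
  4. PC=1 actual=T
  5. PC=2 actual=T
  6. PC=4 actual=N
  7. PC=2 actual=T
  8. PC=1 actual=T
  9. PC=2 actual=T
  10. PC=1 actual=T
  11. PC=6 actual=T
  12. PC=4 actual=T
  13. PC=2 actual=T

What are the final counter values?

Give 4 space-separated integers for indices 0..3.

Ev 1: PC=1 idx=1 pred=N actual=N -> ctr[1]=0
Ev 2: PC=2 idx=2 pred=N actual=N -> ctr[2]=0
Ev 3: PC=4 idx=0 pred=N actual=N -> ctr[0]=0
Ev 4: PC=1 idx=1 pred=N actual=T -> ctr[1]=1
Ev 5: PC=2 idx=2 pred=N actual=T -> ctr[2]=1
Ev 6: PC=4 idx=0 pred=N actual=N -> ctr[0]=0
Ev 7: PC=2 idx=2 pred=N actual=T -> ctr[2]=2
Ev 8: PC=1 idx=1 pred=N actual=T -> ctr[1]=2
Ev 9: PC=2 idx=2 pred=T actual=T -> ctr[2]=3
Ev 10: PC=1 idx=1 pred=T actual=T -> ctr[1]=3
Ev 11: PC=6 idx=2 pred=T actual=T -> ctr[2]=3
Ev 12: PC=4 idx=0 pred=N actual=T -> ctr[0]=1
Ev 13: PC=2 idx=2 pred=T actual=T -> ctr[2]=3

Answer: 1 3 3 1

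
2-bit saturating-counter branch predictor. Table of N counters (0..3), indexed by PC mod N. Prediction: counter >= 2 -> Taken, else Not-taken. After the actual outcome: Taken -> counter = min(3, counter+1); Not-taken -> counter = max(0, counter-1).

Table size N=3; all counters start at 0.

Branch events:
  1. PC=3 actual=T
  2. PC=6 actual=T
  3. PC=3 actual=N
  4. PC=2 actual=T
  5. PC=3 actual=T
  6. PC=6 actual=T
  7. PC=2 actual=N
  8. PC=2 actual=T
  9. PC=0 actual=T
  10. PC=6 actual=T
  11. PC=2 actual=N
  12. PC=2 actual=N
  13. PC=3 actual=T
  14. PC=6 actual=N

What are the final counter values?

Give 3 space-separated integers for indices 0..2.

Answer: 2 0 0

Derivation:
Ev 1: PC=3 idx=0 pred=N actual=T -> ctr[0]=1
Ev 2: PC=6 idx=0 pred=N actual=T -> ctr[0]=2
Ev 3: PC=3 idx=0 pred=T actual=N -> ctr[0]=1
Ev 4: PC=2 idx=2 pred=N actual=T -> ctr[2]=1
Ev 5: PC=3 idx=0 pred=N actual=T -> ctr[0]=2
Ev 6: PC=6 idx=0 pred=T actual=T -> ctr[0]=3
Ev 7: PC=2 idx=2 pred=N actual=N -> ctr[2]=0
Ev 8: PC=2 idx=2 pred=N actual=T -> ctr[2]=1
Ev 9: PC=0 idx=0 pred=T actual=T -> ctr[0]=3
Ev 10: PC=6 idx=0 pred=T actual=T -> ctr[0]=3
Ev 11: PC=2 idx=2 pred=N actual=N -> ctr[2]=0
Ev 12: PC=2 idx=2 pred=N actual=N -> ctr[2]=0
Ev 13: PC=3 idx=0 pred=T actual=T -> ctr[0]=3
Ev 14: PC=6 idx=0 pred=T actual=N -> ctr[0]=2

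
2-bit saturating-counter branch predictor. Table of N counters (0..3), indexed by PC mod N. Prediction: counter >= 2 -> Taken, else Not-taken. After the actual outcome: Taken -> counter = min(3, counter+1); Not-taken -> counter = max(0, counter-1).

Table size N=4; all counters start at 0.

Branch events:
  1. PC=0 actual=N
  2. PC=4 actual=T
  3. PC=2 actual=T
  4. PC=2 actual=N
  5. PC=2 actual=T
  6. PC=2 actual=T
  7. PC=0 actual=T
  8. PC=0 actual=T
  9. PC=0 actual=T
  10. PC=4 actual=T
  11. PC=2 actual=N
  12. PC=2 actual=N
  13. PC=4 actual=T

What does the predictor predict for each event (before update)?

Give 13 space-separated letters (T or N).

Ev 1: PC=0 idx=0 pred=N actual=N -> ctr[0]=0
Ev 2: PC=4 idx=0 pred=N actual=T -> ctr[0]=1
Ev 3: PC=2 idx=2 pred=N actual=T -> ctr[2]=1
Ev 4: PC=2 idx=2 pred=N actual=N -> ctr[2]=0
Ev 5: PC=2 idx=2 pred=N actual=T -> ctr[2]=1
Ev 6: PC=2 idx=2 pred=N actual=T -> ctr[2]=2
Ev 7: PC=0 idx=0 pred=N actual=T -> ctr[0]=2
Ev 8: PC=0 idx=0 pred=T actual=T -> ctr[0]=3
Ev 9: PC=0 idx=0 pred=T actual=T -> ctr[0]=3
Ev 10: PC=4 idx=0 pred=T actual=T -> ctr[0]=3
Ev 11: PC=2 idx=2 pred=T actual=N -> ctr[2]=1
Ev 12: PC=2 idx=2 pred=N actual=N -> ctr[2]=0
Ev 13: PC=4 idx=0 pred=T actual=T -> ctr[0]=3

Answer: N N N N N N N T T T T N T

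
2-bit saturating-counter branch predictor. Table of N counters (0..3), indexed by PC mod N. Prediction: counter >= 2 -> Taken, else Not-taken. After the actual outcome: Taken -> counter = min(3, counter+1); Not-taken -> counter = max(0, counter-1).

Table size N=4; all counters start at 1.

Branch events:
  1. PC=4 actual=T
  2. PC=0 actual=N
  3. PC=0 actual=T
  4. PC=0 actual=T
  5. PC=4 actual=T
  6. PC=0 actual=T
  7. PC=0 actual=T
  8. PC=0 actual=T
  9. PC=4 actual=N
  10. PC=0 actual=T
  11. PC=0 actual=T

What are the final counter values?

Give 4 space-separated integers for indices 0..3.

Ev 1: PC=4 idx=0 pred=N actual=T -> ctr[0]=2
Ev 2: PC=0 idx=0 pred=T actual=N -> ctr[0]=1
Ev 3: PC=0 idx=0 pred=N actual=T -> ctr[0]=2
Ev 4: PC=0 idx=0 pred=T actual=T -> ctr[0]=3
Ev 5: PC=4 idx=0 pred=T actual=T -> ctr[0]=3
Ev 6: PC=0 idx=0 pred=T actual=T -> ctr[0]=3
Ev 7: PC=0 idx=0 pred=T actual=T -> ctr[0]=3
Ev 8: PC=0 idx=0 pred=T actual=T -> ctr[0]=3
Ev 9: PC=4 idx=0 pred=T actual=N -> ctr[0]=2
Ev 10: PC=0 idx=0 pred=T actual=T -> ctr[0]=3
Ev 11: PC=0 idx=0 pred=T actual=T -> ctr[0]=3

Answer: 3 1 1 1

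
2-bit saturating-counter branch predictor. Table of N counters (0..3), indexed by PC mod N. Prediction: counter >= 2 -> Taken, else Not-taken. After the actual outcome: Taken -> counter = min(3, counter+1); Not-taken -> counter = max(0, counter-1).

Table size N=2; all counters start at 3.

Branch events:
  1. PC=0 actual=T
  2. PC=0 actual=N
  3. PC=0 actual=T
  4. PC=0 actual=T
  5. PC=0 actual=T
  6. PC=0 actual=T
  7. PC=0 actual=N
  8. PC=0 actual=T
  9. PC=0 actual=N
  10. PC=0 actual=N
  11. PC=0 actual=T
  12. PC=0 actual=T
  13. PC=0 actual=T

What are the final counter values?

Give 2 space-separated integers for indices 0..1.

Ev 1: PC=0 idx=0 pred=T actual=T -> ctr[0]=3
Ev 2: PC=0 idx=0 pred=T actual=N -> ctr[0]=2
Ev 3: PC=0 idx=0 pred=T actual=T -> ctr[0]=3
Ev 4: PC=0 idx=0 pred=T actual=T -> ctr[0]=3
Ev 5: PC=0 idx=0 pred=T actual=T -> ctr[0]=3
Ev 6: PC=0 idx=0 pred=T actual=T -> ctr[0]=3
Ev 7: PC=0 idx=0 pred=T actual=N -> ctr[0]=2
Ev 8: PC=0 idx=0 pred=T actual=T -> ctr[0]=3
Ev 9: PC=0 idx=0 pred=T actual=N -> ctr[0]=2
Ev 10: PC=0 idx=0 pred=T actual=N -> ctr[0]=1
Ev 11: PC=0 idx=0 pred=N actual=T -> ctr[0]=2
Ev 12: PC=0 idx=0 pred=T actual=T -> ctr[0]=3
Ev 13: PC=0 idx=0 pred=T actual=T -> ctr[0]=3

Answer: 3 3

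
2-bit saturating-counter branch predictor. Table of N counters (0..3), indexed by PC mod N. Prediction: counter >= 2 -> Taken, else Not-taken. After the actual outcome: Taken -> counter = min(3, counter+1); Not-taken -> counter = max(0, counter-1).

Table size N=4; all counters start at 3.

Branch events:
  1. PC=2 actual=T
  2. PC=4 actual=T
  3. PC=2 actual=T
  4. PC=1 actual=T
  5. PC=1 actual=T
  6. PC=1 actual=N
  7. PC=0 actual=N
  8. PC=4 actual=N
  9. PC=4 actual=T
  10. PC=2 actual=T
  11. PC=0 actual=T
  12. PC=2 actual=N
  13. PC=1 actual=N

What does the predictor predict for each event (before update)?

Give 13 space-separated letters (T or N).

Ev 1: PC=2 idx=2 pred=T actual=T -> ctr[2]=3
Ev 2: PC=4 idx=0 pred=T actual=T -> ctr[0]=3
Ev 3: PC=2 idx=2 pred=T actual=T -> ctr[2]=3
Ev 4: PC=1 idx=1 pred=T actual=T -> ctr[1]=3
Ev 5: PC=1 idx=1 pred=T actual=T -> ctr[1]=3
Ev 6: PC=1 idx=1 pred=T actual=N -> ctr[1]=2
Ev 7: PC=0 idx=0 pred=T actual=N -> ctr[0]=2
Ev 8: PC=4 idx=0 pred=T actual=N -> ctr[0]=1
Ev 9: PC=4 idx=0 pred=N actual=T -> ctr[0]=2
Ev 10: PC=2 idx=2 pred=T actual=T -> ctr[2]=3
Ev 11: PC=0 idx=0 pred=T actual=T -> ctr[0]=3
Ev 12: PC=2 idx=2 pred=T actual=N -> ctr[2]=2
Ev 13: PC=1 idx=1 pred=T actual=N -> ctr[1]=1

Answer: T T T T T T T T N T T T T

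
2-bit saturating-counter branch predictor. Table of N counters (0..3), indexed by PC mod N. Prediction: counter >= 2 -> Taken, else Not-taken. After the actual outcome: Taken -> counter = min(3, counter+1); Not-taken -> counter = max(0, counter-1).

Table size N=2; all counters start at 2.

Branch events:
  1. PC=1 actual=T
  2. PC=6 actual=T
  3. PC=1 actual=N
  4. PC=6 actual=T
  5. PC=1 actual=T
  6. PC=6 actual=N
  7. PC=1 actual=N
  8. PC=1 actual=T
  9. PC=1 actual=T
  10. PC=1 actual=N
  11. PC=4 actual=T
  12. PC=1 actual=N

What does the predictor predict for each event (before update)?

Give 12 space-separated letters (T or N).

Answer: T T T T T T T T T T T T

Derivation:
Ev 1: PC=1 idx=1 pred=T actual=T -> ctr[1]=3
Ev 2: PC=6 idx=0 pred=T actual=T -> ctr[0]=3
Ev 3: PC=1 idx=1 pred=T actual=N -> ctr[1]=2
Ev 4: PC=6 idx=0 pred=T actual=T -> ctr[0]=3
Ev 5: PC=1 idx=1 pred=T actual=T -> ctr[1]=3
Ev 6: PC=6 idx=0 pred=T actual=N -> ctr[0]=2
Ev 7: PC=1 idx=1 pred=T actual=N -> ctr[1]=2
Ev 8: PC=1 idx=1 pred=T actual=T -> ctr[1]=3
Ev 9: PC=1 idx=1 pred=T actual=T -> ctr[1]=3
Ev 10: PC=1 idx=1 pred=T actual=N -> ctr[1]=2
Ev 11: PC=4 idx=0 pred=T actual=T -> ctr[0]=3
Ev 12: PC=1 idx=1 pred=T actual=N -> ctr[1]=1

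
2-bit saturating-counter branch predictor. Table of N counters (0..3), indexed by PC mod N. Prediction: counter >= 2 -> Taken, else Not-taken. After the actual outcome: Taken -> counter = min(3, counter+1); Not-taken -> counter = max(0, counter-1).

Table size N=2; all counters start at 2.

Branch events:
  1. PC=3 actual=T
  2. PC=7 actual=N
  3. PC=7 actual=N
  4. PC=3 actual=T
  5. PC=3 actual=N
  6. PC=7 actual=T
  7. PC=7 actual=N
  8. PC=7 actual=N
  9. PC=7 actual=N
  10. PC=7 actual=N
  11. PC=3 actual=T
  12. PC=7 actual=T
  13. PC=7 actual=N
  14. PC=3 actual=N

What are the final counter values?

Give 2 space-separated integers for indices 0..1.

Ev 1: PC=3 idx=1 pred=T actual=T -> ctr[1]=3
Ev 2: PC=7 idx=1 pred=T actual=N -> ctr[1]=2
Ev 3: PC=7 idx=1 pred=T actual=N -> ctr[1]=1
Ev 4: PC=3 idx=1 pred=N actual=T -> ctr[1]=2
Ev 5: PC=3 idx=1 pred=T actual=N -> ctr[1]=1
Ev 6: PC=7 idx=1 pred=N actual=T -> ctr[1]=2
Ev 7: PC=7 idx=1 pred=T actual=N -> ctr[1]=1
Ev 8: PC=7 idx=1 pred=N actual=N -> ctr[1]=0
Ev 9: PC=7 idx=1 pred=N actual=N -> ctr[1]=0
Ev 10: PC=7 idx=1 pred=N actual=N -> ctr[1]=0
Ev 11: PC=3 idx=1 pred=N actual=T -> ctr[1]=1
Ev 12: PC=7 idx=1 pred=N actual=T -> ctr[1]=2
Ev 13: PC=7 idx=1 pred=T actual=N -> ctr[1]=1
Ev 14: PC=3 idx=1 pred=N actual=N -> ctr[1]=0

Answer: 2 0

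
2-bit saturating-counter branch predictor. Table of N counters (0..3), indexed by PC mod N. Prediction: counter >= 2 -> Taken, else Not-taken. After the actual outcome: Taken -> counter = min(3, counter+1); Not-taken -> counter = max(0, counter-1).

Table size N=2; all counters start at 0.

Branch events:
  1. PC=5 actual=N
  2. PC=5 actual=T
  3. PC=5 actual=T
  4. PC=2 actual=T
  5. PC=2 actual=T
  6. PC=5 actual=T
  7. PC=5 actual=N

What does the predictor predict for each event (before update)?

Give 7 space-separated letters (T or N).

Ev 1: PC=5 idx=1 pred=N actual=N -> ctr[1]=0
Ev 2: PC=5 idx=1 pred=N actual=T -> ctr[1]=1
Ev 3: PC=5 idx=1 pred=N actual=T -> ctr[1]=2
Ev 4: PC=2 idx=0 pred=N actual=T -> ctr[0]=1
Ev 5: PC=2 idx=0 pred=N actual=T -> ctr[0]=2
Ev 6: PC=5 idx=1 pred=T actual=T -> ctr[1]=3
Ev 7: PC=5 idx=1 pred=T actual=N -> ctr[1]=2

Answer: N N N N N T T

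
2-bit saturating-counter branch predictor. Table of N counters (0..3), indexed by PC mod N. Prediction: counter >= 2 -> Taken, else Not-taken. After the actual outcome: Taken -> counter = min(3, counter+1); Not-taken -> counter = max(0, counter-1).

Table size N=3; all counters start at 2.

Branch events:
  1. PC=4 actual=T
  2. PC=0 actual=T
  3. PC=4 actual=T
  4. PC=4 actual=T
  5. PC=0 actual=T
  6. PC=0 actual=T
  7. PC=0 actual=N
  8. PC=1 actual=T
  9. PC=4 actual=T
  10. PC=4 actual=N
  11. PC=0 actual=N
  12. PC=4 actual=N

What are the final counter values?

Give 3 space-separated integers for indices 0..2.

Ev 1: PC=4 idx=1 pred=T actual=T -> ctr[1]=3
Ev 2: PC=0 idx=0 pred=T actual=T -> ctr[0]=3
Ev 3: PC=4 idx=1 pred=T actual=T -> ctr[1]=3
Ev 4: PC=4 idx=1 pred=T actual=T -> ctr[1]=3
Ev 5: PC=0 idx=0 pred=T actual=T -> ctr[0]=3
Ev 6: PC=0 idx=0 pred=T actual=T -> ctr[0]=3
Ev 7: PC=0 idx=0 pred=T actual=N -> ctr[0]=2
Ev 8: PC=1 idx=1 pred=T actual=T -> ctr[1]=3
Ev 9: PC=4 idx=1 pred=T actual=T -> ctr[1]=3
Ev 10: PC=4 idx=1 pred=T actual=N -> ctr[1]=2
Ev 11: PC=0 idx=0 pred=T actual=N -> ctr[0]=1
Ev 12: PC=4 idx=1 pred=T actual=N -> ctr[1]=1

Answer: 1 1 2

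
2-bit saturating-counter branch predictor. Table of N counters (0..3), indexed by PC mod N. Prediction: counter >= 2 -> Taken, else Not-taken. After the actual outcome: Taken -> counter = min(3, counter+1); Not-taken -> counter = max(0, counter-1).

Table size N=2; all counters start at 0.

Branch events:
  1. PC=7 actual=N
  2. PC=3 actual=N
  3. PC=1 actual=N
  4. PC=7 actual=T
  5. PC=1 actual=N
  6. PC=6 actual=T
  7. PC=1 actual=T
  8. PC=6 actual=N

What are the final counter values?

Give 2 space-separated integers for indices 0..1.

Answer: 0 1

Derivation:
Ev 1: PC=7 idx=1 pred=N actual=N -> ctr[1]=0
Ev 2: PC=3 idx=1 pred=N actual=N -> ctr[1]=0
Ev 3: PC=1 idx=1 pred=N actual=N -> ctr[1]=0
Ev 4: PC=7 idx=1 pred=N actual=T -> ctr[1]=1
Ev 5: PC=1 idx=1 pred=N actual=N -> ctr[1]=0
Ev 6: PC=6 idx=0 pred=N actual=T -> ctr[0]=1
Ev 7: PC=1 idx=1 pred=N actual=T -> ctr[1]=1
Ev 8: PC=6 idx=0 pred=N actual=N -> ctr[0]=0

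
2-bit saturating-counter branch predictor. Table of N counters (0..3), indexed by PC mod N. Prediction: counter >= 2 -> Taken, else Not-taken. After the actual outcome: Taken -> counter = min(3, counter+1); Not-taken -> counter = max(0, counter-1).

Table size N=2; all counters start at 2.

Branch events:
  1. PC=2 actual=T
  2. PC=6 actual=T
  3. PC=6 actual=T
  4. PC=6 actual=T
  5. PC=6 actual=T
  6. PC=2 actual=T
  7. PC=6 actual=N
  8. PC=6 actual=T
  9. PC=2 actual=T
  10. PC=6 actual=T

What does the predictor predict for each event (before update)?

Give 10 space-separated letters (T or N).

Ev 1: PC=2 idx=0 pred=T actual=T -> ctr[0]=3
Ev 2: PC=6 idx=0 pred=T actual=T -> ctr[0]=3
Ev 3: PC=6 idx=0 pred=T actual=T -> ctr[0]=3
Ev 4: PC=6 idx=0 pred=T actual=T -> ctr[0]=3
Ev 5: PC=6 idx=0 pred=T actual=T -> ctr[0]=3
Ev 6: PC=2 idx=0 pred=T actual=T -> ctr[0]=3
Ev 7: PC=6 idx=0 pred=T actual=N -> ctr[0]=2
Ev 8: PC=6 idx=0 pred=T actual=T -> ctr[0]=3
Ev 9: PC=2 idx=0 pred=T actual=T -> ctr[0]=3
Ev 10: PC=6 idx=0 pred=T actual=T -> ctr[0]=3

Answer: T T T T T T T T T T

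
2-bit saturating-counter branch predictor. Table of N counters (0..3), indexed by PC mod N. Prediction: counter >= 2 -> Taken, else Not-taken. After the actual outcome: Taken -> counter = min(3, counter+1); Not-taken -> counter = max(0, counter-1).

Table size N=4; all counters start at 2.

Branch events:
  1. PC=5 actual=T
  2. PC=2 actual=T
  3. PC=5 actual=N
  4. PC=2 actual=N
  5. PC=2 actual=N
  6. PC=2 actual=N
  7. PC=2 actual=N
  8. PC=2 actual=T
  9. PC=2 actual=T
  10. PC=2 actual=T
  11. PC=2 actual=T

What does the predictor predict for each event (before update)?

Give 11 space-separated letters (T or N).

Ev 1: PC=5 idx=1 pred=T actual=T -> ctr[1]=3
Ev 2: PC=2 idx=2 pred=T actual=T -> ctr[2]=3
Ev 3: PC=5 idx=1 pred=T actual=N -> ctr[1]=2
Ev 4: PC=2 idx=2 pred=T actual=N -> ctr[2]=2
Ev 5: PC=2 idx=2 pred=T actual=N -> ctr[2]=1
Ev 6: PC=2 idx=2 pred=N actual=N -> ctr[2]=0
Ev 7: PC=2 idx=2 pred=N actual=N -> ctr[2]=0
Ev 8: PC=2 idx=2 pred=N actual=T -> ctr[2]=1
Ev 9: PC=2 idx=2 pred=N actual=T -> ctr[2]=2
Ev 10: PC=2 idx=2 pred=T actual=T -> ctr[2]=3
Ev 11: PC=2 idx=2 pred=T actual=T -> ctr[2]=3

Answer: T T T T T N N N N T T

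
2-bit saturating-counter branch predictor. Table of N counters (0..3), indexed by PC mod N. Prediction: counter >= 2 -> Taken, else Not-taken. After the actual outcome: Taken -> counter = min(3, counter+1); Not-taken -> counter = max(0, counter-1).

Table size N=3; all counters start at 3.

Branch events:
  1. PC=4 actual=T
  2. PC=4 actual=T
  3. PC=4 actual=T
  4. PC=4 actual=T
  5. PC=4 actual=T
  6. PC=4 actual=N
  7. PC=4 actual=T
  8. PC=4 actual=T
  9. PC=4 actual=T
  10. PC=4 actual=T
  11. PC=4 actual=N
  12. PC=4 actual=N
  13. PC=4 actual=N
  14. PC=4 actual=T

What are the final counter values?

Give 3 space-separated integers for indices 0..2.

Answer: 3 1 3

Derivation:
Ev 1: PC=4 idx=1 pred=T actual=T -> ctr[1]=3
Ev 2: PC=4 idx=1 pred=T actual=T -> ctr[1]=3
Ev 3: PC=4 idx=1 pred=T actual=T -> ctr[1]=3
Ev 4: PC=4 idx=1 pred=T actual=T -> ctr[1]=3
Ev 5: PC=4 idx=1 pred=T actual=T -> ctr[1]=3
Ev 6: PC=4 idx=1 pred=T actual=N -> ctr[1]=2
Ev 7: PC=4 idx=1 pred=T actual=T -> ctr[1]=3
Ev 8: PC=4 idx=1 pred=T actual=T -> ctr[1]=3
Ev 9: PC=4 idx=1 pred=T actual=T -> ctr[1]=3
Ev 10: PC=4 idx=1 pred=T actual=T -> ctr[1]=3
Ev 11: PC=4 idx=1 pred=T actual=N -> ctr[1]=2
Ev 12: PC=4 idx=1 pred=T actual=N -> ctr[1]=1
Ev 13: PC=4 idx=1 pred=N actual=N -> ctr[1]=0
Ev 14: PC=4 idx=1 pred=N actual=T -> ctr[1]=1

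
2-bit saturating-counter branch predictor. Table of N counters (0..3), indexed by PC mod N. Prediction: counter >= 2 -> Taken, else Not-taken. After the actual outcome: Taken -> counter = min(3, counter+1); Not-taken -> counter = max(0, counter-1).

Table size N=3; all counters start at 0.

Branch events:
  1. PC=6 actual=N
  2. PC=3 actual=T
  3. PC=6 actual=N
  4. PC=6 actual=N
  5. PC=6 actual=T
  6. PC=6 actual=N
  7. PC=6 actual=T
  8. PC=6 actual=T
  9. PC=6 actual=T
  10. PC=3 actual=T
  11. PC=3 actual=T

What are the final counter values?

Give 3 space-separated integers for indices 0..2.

Answer: 3 0 0

Derivation:
Ev 1: PC=6 idx=0 pred=N actual=N -> ctr[0]=0
Ev 2: PC=3 idx=0 pred=N actual=T -> ctr[0]=1
Ev 3: PC=6 idx=0 pred=N actual=N -> ctr[0]=0
Ev 4: PC=6 idx=0 pred=N actual=N -> ctr[0]=0
Ev 5: PC=6 idx=0 pred=N actual=T -> ctr[0]=1
Ev 6: PC=6 idx=0 pred=N actual=N -> ctr[0]=0
Ev 7: PC=6 idx=0 pred=N actual=T -> ctr[0]=1
Ev 8: PC=6 idx=0 pred=N actual=T -> ctr[0]=2
Ev 9: PC=6 idx=0 pred=T actual=T -> ctr[0]=3
Ev 10: PC=3 idx=0 pred=T actual=T -> ctr[0]=3
Ev 11: PC=3 idx=0 pred=T actual=T -> ctr[0]=3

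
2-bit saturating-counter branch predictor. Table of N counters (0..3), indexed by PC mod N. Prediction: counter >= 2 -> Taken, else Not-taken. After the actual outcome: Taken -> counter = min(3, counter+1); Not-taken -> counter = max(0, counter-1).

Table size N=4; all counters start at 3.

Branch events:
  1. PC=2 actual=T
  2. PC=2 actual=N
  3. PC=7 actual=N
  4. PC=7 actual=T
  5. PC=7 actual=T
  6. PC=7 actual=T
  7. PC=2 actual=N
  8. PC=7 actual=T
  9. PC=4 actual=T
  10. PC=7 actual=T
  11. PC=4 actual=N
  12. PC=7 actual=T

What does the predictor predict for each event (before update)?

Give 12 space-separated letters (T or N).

Answer: T T T T T T T T T T T T

Derivation:
Ev 1: PC=2 idx=2 pred=T actual=T -> ctr[2]=3
Ev 2: PC=2 idx=2 pred=T actual=N -> ctr[2]=2
Ev 3: PC=7 idx=3 pred=T actual=N -> ctr[3]=2
Ev 4: PC=7 idx=3 pred=T actual=T -> ctr[3]=3
Ev 5: PC=7 idx=3 pred=T actual=T -> ctr[3]=3
Ev 6: PC=7 idx=3 pred=T actual=T -> ctr[3]=3
Ev 7: PC=2 idx=2 pred=T actual=N -> ctr[2]=1
Ev 8: PC=7 idx=3 pred=T actual=T -> ctr[3]=3
Ev 9: PC=4 idx=0 pred=T actual=T -> ctr[0]=3
Ev 10: PC=7 idx=3 pred=T actual=T -> ctr[3]=3
Ev 11: PC=4 idx=0 pred=T actual=N -> ctr[0]=2
Ev 12: PC=7 idx=3 pred=T actual=T -> ctr[3]=3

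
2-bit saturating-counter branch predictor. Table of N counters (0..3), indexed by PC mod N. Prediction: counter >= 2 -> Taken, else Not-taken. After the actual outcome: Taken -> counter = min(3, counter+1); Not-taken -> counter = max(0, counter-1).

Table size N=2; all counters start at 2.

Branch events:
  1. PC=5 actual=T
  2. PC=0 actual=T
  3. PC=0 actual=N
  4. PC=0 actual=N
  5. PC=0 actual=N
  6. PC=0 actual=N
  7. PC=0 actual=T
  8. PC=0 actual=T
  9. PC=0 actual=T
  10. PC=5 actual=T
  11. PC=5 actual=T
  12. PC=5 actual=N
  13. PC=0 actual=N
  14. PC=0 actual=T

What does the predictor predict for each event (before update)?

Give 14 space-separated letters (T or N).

Ev 1: PC=5 idx=1 pred=T actual=T -> ctr[1]=3
Ev 2: PC=0 idx=0 pred=T actual=T -> ctr[0]=3
Ev 3: PC=0 idx=0 pred=T actual=N -> ctr[0]=2
Ev 4: PC=0 idx=0 pred=T actual=N -> ctr[0]=1
Ev 5: PC=0 idx=0 pred=N actual=N -> ctr[0]=0
Ev 6: PC=0 idx=0 pred=N actual=N -> ctr[0]=0
Ev 7: PC=0 idx=0 pred=N actual=T -> ctr[0]=1
Ev 8: PC=0 idx=0 pred=N actual=T -> ctr[0]=2
Ev 9: PC=0 idx=0 pred=T actual=T -> ctr[0]=3
Ev 10: PC=5 idx=1 pred=T actual=T -> ctr[1]=3
Ev 11: PC=5 idx=1 pred=T actual=T -> ctr[1]=3
Ev 12: PC=5 idx=1 pred=T actual=N -> ctr[1]=2
Ev 13: PC=0 idx=0 pred=T actual=N -> ctr[0]=2
Ev 14: PC=0 idx=0 pred=T actual=T -> ctr[0]=3

Answer: T T T T N N N N T T T T T T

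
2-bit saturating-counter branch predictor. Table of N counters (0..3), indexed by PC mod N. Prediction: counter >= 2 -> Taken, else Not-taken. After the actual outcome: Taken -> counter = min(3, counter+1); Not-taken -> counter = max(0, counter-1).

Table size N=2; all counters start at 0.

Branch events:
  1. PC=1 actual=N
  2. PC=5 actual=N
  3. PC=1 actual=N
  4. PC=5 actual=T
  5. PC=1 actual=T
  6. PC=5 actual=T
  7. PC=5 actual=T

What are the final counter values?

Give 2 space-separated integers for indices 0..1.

Answer: 0 3

Derivation:
Ev 1: PC=1 idx=1 pred=N actual=N -> ctr[1]=0
Ev 2: PC=5 idx=1 pred=N actual=N -> ctr[1]=0
Ev 3: PC=1 idx=1 pred=N actual=N -> ctr[1]=0
Ev 4: PC=5 idx=1 pred=N actual=T -> ctr[1]=1
Ev 5: PC=1 idx=1 pred=N actual=T -> ctr[1]=2
Ev 6: PC=5 idx=1 pred=T actual=T -> ctr[1]=3
Ev 7: PC=5 idx=1 pred=T actual=T -> ctr[1]=3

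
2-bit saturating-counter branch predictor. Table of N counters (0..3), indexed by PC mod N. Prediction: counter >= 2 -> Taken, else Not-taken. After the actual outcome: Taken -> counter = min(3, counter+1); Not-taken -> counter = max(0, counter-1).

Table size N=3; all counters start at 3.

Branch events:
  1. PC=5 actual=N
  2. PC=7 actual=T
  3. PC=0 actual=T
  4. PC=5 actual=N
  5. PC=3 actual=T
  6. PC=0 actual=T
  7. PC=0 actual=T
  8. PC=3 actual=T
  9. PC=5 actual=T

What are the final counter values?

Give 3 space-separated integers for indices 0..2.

Answer: 3 3 2

Derivation:
Ev 1: PC=5 idx=2 pred=T actual=N -> ctr[2]=2
Ev 2: PC=7 idx=1 pred=T actual=T -> ctr[1]=3
Ev 3: PC=0 idx=0 pred=T actual=T -> ctr[0]=3
Ev 4: PC=5 idx=2 pred=T actual=N -> ctr[2]=1
Ev 5: PC=3 idx=0 pred=T actual=T -> ctr[0]=3
Ev 6: PC=0 idx=0 pred=T actual=T -> ctr[0]=3
Ev 7: PC=0 idx=0 pred=T actual=T -> ctr[0]=3
Ev 8: PC=3 idx=0 pred=T actual=T -> ctr[0]=3
Ev 9: PC=5 idx=2 pred=N actual=T -> ctr[2]=2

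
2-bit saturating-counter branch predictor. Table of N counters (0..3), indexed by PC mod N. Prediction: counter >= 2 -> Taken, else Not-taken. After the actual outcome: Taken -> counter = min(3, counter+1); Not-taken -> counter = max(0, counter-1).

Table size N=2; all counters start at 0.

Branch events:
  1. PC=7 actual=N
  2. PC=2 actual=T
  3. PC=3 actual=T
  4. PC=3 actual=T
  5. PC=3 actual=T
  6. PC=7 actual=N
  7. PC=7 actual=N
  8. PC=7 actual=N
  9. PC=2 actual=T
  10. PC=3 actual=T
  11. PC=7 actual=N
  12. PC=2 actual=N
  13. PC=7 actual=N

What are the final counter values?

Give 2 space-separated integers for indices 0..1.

Ev 1: PC=7 idx=1 pred=N actual=N -> ctr[1]=0
Ev 2: PC=2 idx=0 pred=N actual=T -> ctr[0]=1
Ev 3: PC=3 idx=1 pred=N actual=T -> ctr[1]=1
Ev 4: PC=3 idx=1 pred=N actual=T -> ctr[1]=2
Ev 5: PC=3 idx=1 pred=T actual=T -> ctr[1]=3
Ev 6: PC=7 idx=1 pred=T actual=N -> ctr[1]=2
Ev 7: PC=7 idx=1 pred=T actual=N -> ctr[1]=1
Ev 8: PC=7 idx=1 pred=N actual=N -> ctr[1]=0
Ev 9: PC=2 idx=0 pred=N actual=T -> ctr[0]=2
Ev 10: PC=3 idx=1 pred=N actual=T -> ctr[1]=1
Ev 11: PC=7 idx=1 pred=N actual=N -> ctr[1]=0
Ev 12: PC=2 idx=0 pred=T actual=N -> ctr[0]=1
Ev 13: PC=7 idx=1 pred=N actual=N -> ctr[1]=0

Answer: 1 0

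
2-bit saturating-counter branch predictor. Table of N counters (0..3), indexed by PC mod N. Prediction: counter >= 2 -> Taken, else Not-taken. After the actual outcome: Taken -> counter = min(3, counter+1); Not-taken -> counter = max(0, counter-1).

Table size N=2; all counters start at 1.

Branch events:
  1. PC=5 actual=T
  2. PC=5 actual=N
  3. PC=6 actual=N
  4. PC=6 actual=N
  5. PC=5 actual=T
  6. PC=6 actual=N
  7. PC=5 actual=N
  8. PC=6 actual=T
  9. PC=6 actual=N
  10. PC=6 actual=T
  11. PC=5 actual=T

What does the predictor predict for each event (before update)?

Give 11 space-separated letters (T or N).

Ev 1: PC=5 idx=1 pred=N actual=T -> ctr[1]=2
Ev 2: PC=5 idx=1 pred=T actual=N -> ctr[1]=1
Ev 3: PC=6 idx=0 pred=N actual=N -> ctr[0]=0
Ev 4: PC=6 idx=0 pred=N actual=N -> ctr[0]=0
Ev 5: PC=5 idx=1 pred=N actual=T -> ctr[1]=2
Ev 6: PC=6 idx=0 pred=N actual=N -> ctr[0]=0
Ev 7: PC=5 idx=1 pred=T actual=N -> ctr[1]=1
Ev 8: PC=6 idx=0 pred=N actual=T -> ctr[0]=1
Ev 9: PC=6 idx=0 pred=N actual=N -> ctr[0]=0
Ev 10: PC=6 idx=0 pred=N actual=T -> ctr[0]=1
Ev 11: PC=5 idx=1 pred=N actual=T -> ctr[1]=2

Answer: N T N N N N T N N N N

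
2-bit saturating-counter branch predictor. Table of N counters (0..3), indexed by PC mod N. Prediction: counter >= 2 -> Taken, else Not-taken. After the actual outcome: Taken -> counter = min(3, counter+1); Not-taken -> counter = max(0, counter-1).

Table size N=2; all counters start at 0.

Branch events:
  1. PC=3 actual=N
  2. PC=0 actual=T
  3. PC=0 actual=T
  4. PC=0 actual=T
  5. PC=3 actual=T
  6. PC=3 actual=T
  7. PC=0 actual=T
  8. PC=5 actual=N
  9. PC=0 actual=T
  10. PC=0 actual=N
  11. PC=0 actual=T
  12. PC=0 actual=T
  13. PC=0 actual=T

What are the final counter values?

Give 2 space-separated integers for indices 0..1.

Ev 1: PC=3 idx=1 pred=N actual=N -> ctr[1]=0
Ev 2: PC=0 idx=0 pred=N actual=T -> ctr[0]=1
Ev 3: PC=0 idx=0 pred=N actual=T -> ctr[0]=2
Ev 4: PC=0 idx=0 pred=T actual=T -> ctr[0]=3
Ev 5: PC=3 idx=1 pred=N actual=T -> ctr[1]=1
Ev 6: PC=3 idx=1 pred=N actual=T -> ctr[1]=2
Ev 7: PC=0 idx=0 pred=T actual=T -> ctr[0]=3
Ev 8: PC=5 idx=1 pred=T actual=N -> ctr[1]=1
Ev 9: PC=0 idx=0 pred=T actual=T -> ctr[0]=3
Ev 10: PC=0 idx=0 pred=T actual=N -> ctr[0]=2
Ev 11: PC=0 idx=0 pred=T actual=T -> ctr[0]=3
Ev 12: PC=0 idx=0 pred=T actual=T -> ctr[0]=3
Ev 13: PC=0 idx=0 pred=T actual=T -> ctr[0]=3

Answer: 3 1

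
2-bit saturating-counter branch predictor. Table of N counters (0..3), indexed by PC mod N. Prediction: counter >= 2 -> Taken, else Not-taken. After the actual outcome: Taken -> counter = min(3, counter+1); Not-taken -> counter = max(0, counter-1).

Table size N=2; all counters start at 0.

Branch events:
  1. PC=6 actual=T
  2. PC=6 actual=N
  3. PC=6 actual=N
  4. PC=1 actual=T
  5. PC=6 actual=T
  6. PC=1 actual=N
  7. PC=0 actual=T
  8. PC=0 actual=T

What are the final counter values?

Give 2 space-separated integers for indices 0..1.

Answer: 3 0

Derivation:
Ev 1: PC=6 idx=0 pred=N actual=T -> ctr[0]=1
Ev 2: PC=6 idx=0 pred=N actual=N -> ctr[0]=0
Ev 3: PC=6 idx=0 pred=N actual=N -> ctr[0]=0
Ev 4: PC=1 idx=1 pred=N actual=T -> ctr[1]=1
Ev 5: PC=6 idx=0 pred=N actual=T -> ctr[0]=1
Ev 6: PC=1 idx=1 pred=N actual=N -> ctr[1]=0
Ev 7: PC=0 idx=0 pred=N actual=T -> ctr[0]=2
Ev 8: PC=0 idx=0 pred=T actual=T -> ctr[0]=3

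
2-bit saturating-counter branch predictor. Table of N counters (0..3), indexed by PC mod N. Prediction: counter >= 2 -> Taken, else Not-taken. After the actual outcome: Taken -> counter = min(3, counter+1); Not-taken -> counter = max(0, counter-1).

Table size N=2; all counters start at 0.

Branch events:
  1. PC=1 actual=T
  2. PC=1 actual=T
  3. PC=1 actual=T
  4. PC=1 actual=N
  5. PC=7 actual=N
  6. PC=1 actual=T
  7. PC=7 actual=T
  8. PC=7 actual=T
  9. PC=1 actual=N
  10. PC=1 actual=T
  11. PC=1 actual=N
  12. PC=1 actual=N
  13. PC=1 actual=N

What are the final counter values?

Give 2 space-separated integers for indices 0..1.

Ev 1: PC=1 idx=1 pred=N actual=T -> ctr[1]=1
Ev 2: PC=1 idx=1 pred=N actual=T -> ctr[1]=2
Ev 3: PC=1 idx=1 pred=T actual=T -> ctr[1]=3
Ev 4: PC=1 idx=1 pred=T actual=N -> ctr[1]=2
Ev 5: PC=7 idx=1 pred=T actual=N -> ctr[1]=1
Ev 6: PC=1 idx=1 pred=N actual=T -> ctr[1]=2
Ev 7: PC=7 idx=1 pred=T actual=T -> ctr[1]=3
Ev 8: PC=7 idx=1 pred=T actual=T -> ctr[1]=3
Ev 9: PC=1 idx=1 pred=T actual=N -> ctr[1]=2
Ev 10: PC=1 idx=1 pred=T actual=T -> ctr[1]=3
Ev 11: PC=1 idx=1 pred=T actual=N -> ctr[1]=2
Ev 12: PC=1 idx=1 pred=T actual=N -> ctr[1]=1
Ev 13: PC=1 idx=1 pred=N actual=N -> ctr[1]=0

Answer: 0 0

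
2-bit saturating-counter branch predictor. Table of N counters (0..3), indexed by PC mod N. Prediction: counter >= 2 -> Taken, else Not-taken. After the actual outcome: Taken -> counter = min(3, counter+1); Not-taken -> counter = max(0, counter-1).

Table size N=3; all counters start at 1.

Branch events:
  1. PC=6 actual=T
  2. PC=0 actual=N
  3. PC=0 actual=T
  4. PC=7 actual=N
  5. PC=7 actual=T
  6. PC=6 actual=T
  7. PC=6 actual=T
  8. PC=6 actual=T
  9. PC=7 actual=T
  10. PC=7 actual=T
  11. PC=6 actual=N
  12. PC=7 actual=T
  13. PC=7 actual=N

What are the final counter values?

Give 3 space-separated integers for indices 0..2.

Ev 1: PC=6 idx=0 pred=N actual=T -> ctr[0]=2
Ev 2: PC=0 idx=0 pred=T actual=N -> ctr[0]=1
Ev 3: PC=0 idx=0 pred=N actual=T -> ctr[0]=2
Ev 4: PC=7 idx=1 pred=N actual=N -> ctr[1]=0
Ev 5: PC=7 idx=1 pred=N actual=T -> ctr[1]=1
Ev 6: PC=6 idx=0 pred=T actual=T -> ctr[0]=3
Ev 7: PC=6 idx=0 pred=T actual=T -> ctr[0]=3
Ev 8: PC=6 idx=0 pred=T actual=T -> ctr[0]=3
Ev 9: PC=7 idx=1 pred=N actual=T -> ctr[1]=2
Ev 10: PC=7 idx=1 pred=T actual=T -> ctr[1]=3
Ev 11: PC=6 idx=0 pred=T actual=N -> ctr[0]=2
Ev 12: PC=7 idx=1 pred=T actual=T -> ctr[1]=3
Ev 13: PC=7 idx=1 pred=T actual=N -> ctr[1]=2

Answer: 2 2 1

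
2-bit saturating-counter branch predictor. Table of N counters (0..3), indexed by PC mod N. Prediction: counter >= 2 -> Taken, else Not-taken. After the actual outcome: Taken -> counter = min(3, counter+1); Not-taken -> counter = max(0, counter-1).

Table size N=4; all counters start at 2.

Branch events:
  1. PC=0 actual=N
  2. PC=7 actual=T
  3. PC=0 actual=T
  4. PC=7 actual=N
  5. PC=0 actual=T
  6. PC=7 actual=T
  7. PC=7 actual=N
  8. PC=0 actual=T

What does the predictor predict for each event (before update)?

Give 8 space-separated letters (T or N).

Ev 1: PC=0 idx=0 pred=T actual=N -> ctr[0]=1
Ev 2: PC=7 idx=3 pred=T actual=T -> ctr[3]=3
Ev 3: PC=0 idx=0 pred=N actual=T -> ctr[0]=2
Ev 4: PC=7 idx=3 pred=T actual=N -> ctr[3]=2
Ev 5: PC=0 idx=0 pred=T actual=T -> ctr[0]=3
Ev 6: PC=7 idx=3 pred=T actual=T -> ctr[3]=3
Ev 7: PC=7 idx=3 pred=T actual=N -> ctr[3]=2
Ev 8: PC=0 idx=0 pred=T actual=T -> ctr[0]=3

Answer: T T N T T T T T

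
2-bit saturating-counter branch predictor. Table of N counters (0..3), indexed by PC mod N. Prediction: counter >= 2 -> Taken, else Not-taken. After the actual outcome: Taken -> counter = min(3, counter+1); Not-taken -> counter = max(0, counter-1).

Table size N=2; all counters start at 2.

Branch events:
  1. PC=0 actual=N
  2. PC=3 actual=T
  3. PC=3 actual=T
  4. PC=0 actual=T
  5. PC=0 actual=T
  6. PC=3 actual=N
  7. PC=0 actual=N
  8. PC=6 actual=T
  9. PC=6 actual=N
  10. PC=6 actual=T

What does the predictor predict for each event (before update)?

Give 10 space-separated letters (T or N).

Ev 1: PC=0 idx=0 pred=T actual=N -> ctr[0]=1
Ev 2: PC=3 idx=1 pred=T actual=T -> ctr[1]=3
Ev 3: PC=3 idx=1 pred=T actual=T -> ctr[1]=3
Ev 4: PC=0 idx=0 pred=N actual=T -> ctr[0]=2
Ev 5: PC=0 idx=0 pred=T actual=T -> ctr[0]=3
Ev 6: PC=3 idx=1 pred=T actual=N -> ctr[1]=2
Ev 7: PC=0 idx=0 pred=T actual=N -> ctr[0]=2
Ev 8: PC=6 idx=0 pred=T actual=T -> ctr[0]=3
Ev 9: PC=6 idx=0 pred=T actual=N -> ctr[0]=2
Ev 10: PC=6 idx=0 pred=T actual=T -> ctr[0]=3

Answer: T T T N T T T T T T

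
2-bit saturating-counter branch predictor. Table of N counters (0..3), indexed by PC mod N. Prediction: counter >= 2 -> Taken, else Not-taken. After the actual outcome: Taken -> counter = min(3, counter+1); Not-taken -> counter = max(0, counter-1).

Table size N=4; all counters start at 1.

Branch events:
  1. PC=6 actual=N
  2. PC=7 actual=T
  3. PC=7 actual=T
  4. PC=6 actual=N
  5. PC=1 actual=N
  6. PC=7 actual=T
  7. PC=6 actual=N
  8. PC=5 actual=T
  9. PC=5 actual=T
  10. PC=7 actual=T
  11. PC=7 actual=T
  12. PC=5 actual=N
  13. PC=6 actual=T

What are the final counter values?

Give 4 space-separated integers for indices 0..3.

Ev 1: PC=6 idx=2 pred=N actual=N -> ctr[2]=0
Ev 2: PC=7 idx=3 pred=N actual=T -> ctr[3]=2
Ev 3: PC=7 idx=3 pred=T actual=T -> ctr[3]=3
Ev 4: PC=6 idx=2 pred=N actual=N -> ctr[2]=0
Ev 5: PC=1 idx=1 pred=N actual=N -> ctr[1]=0
Ev 6: PC=7 idx=3 pred=T actual=T -> ctr[3]=3
Ev 7: PC=6 idx=2 pred=N actual=N -> ctr[2]=0
Ev 8: PC=5 idx=1 pred=N actual=T -> ctr[1]=1
Ev 9: PC=5 idx=1 pred=N actual=T -> ctr[1]=2
Ev 10: PC=7 idx=3 pred=T actual=T -> ctr[3]=3
Ev 11: PC=7 idx=3 pred=T actual=T -> ctr[3]=3
Ev 12: PC=5 idx=1 pred=T actual=N -> ctr[1]=1
Ev 13: PC=6 idx=2 pred=N actual=T -> ctr[2]=1

Answer: 1 1 1 3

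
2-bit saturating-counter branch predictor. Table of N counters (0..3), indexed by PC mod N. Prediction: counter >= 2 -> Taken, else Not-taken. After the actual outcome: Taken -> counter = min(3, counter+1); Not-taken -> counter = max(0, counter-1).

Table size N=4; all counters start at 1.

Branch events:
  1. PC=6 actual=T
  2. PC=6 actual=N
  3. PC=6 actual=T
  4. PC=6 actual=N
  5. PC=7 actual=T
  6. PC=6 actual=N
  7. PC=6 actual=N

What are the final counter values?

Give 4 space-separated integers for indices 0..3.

Ev 1: PC=6 idx=2 pred=N actual=T -> ctr[2]=2
Ev 2: PC=6 idx=2 pred=T actual=N -> ctr[2]=1
Ev 3: PC=6 idx=2 pred=N actual=T -> ctr[2]=2
Ev 4: PC=6 idx=2 pred=T actual=N -> ctr[2]=1
Ev 5: PC=7 idx=3 pred=N actual=T -> ctr[3]=2
Ev 6: PC=6 idx=2 pred=N actual=N -> ctr[2]=0
Ev 7: PC=6 idx=2 pred=N actual=N -> ctr[2]=0

Answer: 1 1 0 2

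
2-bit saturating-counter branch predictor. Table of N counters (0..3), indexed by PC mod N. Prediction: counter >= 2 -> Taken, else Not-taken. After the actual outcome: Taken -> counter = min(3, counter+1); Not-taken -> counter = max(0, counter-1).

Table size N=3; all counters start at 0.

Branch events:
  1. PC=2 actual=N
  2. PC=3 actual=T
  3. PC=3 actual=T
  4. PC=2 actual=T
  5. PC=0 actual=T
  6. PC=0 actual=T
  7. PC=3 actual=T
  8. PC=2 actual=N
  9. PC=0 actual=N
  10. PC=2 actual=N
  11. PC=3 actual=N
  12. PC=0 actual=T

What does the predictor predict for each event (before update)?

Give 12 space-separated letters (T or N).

Ev 1: PC=2 idx=2 pred=N actual=N -> ctr[2]=0
Ev 2: PC=3 idx=0 pred=N actual=T -> ctr[0]=1
Ev 3: PC=3 idx=0 pred=N actual=T -> ctr[0]=2
Ev 4: PC=2 idx=2 pred=N actual=T -> ctr[2]=1
Ev 5: PC=0 idx=0 pred=T actual=T -> ctr[0]=3
Ev 6: PC=0 idx=0 pred=T actual=T -> ctr[0]=3
Ev 7: PC=3 idx=0 pred=T actual=T -> ctr[0]=3
Ev 8: PC=2 idx=2 pred=N actual=N -> ctr[2]=0
Ev 9: PC=0 idx=0 pred=T actual=N -> ctr[0]=2
Ev 10: PC=2 idx=2 pred=N actual=N -> ctr[2]=0
Ev 11: PC=3 idx=0 pred=T actual=N -> ctr[0]=1
Ev 12: PC=0 idx=0 pred=N actual=T -> ctr[0]=2

Answer: N N N N T T T N T N T N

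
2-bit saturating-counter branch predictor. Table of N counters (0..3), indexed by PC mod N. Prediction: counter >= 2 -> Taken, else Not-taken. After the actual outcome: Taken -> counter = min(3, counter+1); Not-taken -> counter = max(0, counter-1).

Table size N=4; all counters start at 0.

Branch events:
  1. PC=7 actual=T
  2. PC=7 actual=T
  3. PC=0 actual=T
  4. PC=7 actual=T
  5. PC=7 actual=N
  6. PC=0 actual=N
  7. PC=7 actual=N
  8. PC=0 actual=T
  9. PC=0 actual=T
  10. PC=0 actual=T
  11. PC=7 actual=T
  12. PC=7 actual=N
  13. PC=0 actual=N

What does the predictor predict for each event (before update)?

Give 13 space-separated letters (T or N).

Ev 1: PC=7 idx=3 pred=N actual=T -> ctr[3]=1
Ev 2: PC=7 idx=3 pred=N actual=T -> ctr[3]=2
Ev 3: PC=0 idx=0 pred=N actual=T -> ctr[0]=1
Ev 4: PC=7 idx=3 pred=T actual=T -> ctr[3]=3
Ev 5: PC=7 idx=3 pred=T actual=N -> ctr[3]=2
Ev 6: PC=0 idx=0 pred=N actual=N -> ctr[0]=0
Ev 7: PC=7 idx=3 pred=T actual=N -> ctr[3]=1
Ev 8: PC=0 idx=0 pred=N actual=T -> ctr[0]=1
Ev 9: PC=0 idx=0 pred=N actual=T -> ctr[0]=2
Ev 10: PC=0 idx=0 pred=T actual=T -> ctr[0]=3
Ev 11: PC=7 idx=3 pred=N actual=T -> ctr[3]=2
Ev 12: PC=7 idx=3 pred=T actual=N -> ctr[3]=1
Ev 13: PC=0 idx=0 pred=T actual=N -> ctr[0]=2

Answer: N N N T T N T N N T N T T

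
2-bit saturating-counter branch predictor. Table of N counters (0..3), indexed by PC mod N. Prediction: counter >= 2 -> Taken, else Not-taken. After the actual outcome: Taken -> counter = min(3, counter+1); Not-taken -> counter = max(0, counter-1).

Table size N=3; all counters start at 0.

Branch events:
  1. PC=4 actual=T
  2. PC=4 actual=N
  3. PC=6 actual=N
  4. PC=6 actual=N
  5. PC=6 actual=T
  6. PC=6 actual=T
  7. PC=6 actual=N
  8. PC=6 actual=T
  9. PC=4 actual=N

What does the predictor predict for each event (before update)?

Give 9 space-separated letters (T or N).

Answer: N N N N N N T N N

Derivation:
Ev 1: PC=4 idx=1 pred=N actual=T -> ctr[1]=1
Ev 2: PC=4 idx=1 pred=N actual=N -> ctr[1]=0
Ev 3: PC=6 idx=0 pred=N actual=N -> ctr[0]=0
Ev 4: PC=6 idx=0 pred=N actual=N -> ctr[0]=0
Ev 5: PC=6 idx=0 pred=N actual=T -> ctr[0]=1
Ev 6: PC=6 idx=0 pred=N actual=T -> ctr[0]=2
Ev 7: PC=6 idx=0 pred=T actual=N -> ctr[0]=1
Ev 8: PC=6 idx=0 pred=N actual=T -> ctr[0]=2
Ev 9: PC=4 idx=1 pred=N actual=N -> ctr[1]=0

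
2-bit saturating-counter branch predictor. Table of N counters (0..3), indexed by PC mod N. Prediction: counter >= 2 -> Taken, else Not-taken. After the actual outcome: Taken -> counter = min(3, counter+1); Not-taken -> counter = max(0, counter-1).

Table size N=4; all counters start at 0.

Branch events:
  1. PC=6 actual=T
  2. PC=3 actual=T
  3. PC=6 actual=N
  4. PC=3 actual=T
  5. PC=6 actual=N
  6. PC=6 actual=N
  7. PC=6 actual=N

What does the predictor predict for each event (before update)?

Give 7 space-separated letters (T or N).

Ev 1: PC=6 idx=2 pred=N actual=T -> ctr[2]=1
Ev 2: PC=3 idx=3 pred=N actual=T -> ctr[3]=1
Ev 3: PC=6 idx=2 pred=N actual=N -> ctr[2]=0
Ev 4: PC=3 idx=3 pred=N actual=T -> ctr[3]=2
Ev 5: PC=6 idx=2 pred=N actual=N -> ctr[2]=0
Ev 6: PC=6 idx=2 pred=N actual=N -> ctr[2]=0
Ev 7: PC=6 idx=2 pred=N actual=N -> ctr[2]=0

Answer: N N N N N N N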